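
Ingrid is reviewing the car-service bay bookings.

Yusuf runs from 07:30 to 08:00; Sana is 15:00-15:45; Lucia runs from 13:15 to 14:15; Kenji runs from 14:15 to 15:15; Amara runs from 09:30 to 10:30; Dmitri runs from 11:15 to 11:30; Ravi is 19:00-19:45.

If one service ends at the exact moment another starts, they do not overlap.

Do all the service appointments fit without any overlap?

Two intervals overlap when each starts before the other ends.
Sorted by start: Yusuf, Amara, Dmitri, Lucia, Kenji, Sana, Ravi.
Amara starts after Yusuf ends — done with Yusuf.
Dmitri starts after Amara ends — done with Amara.
Lucia starts after Dmitri ends — done with Dmitri.
Kenji starts exactly when Lucia ends (back-to-back, no overlap) — done with Lucia.
Sana starts before Kenji ends → Kenji and Sana overlap.
That's a conflict, so the schedule is not conflict-free.

No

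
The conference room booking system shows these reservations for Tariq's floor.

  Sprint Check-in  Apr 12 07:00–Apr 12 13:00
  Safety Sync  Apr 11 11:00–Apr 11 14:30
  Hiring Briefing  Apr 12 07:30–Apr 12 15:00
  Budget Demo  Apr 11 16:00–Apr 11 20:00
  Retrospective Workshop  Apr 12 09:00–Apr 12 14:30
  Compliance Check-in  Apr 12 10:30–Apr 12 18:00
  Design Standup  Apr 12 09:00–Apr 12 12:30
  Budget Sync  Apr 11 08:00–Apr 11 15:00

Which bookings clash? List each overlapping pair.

Budget Sync & Safety Sync, Compliance Check-in & Design Standup, Compliance Check-in & Hiring Briefing, Compliance Check-in & Retrospective Workshop, Compliance Check-in & Sprint Check-in, Design Standup & Hiring Briefing, Design Standup & Retrospective Workshop, Design Standup & Sprint Check-in, Hiring Briefing & Retrospective Workshop, Hiring Briefing & Sprint Check-in, Retrospective Workshop & Sprint Check-in

Sorted by start: Budget Sync, Safety Sync, Budget Demo, Sprint Check-in, Hiring Briefing, Design Standup, Retrospective Workshop, Compliance Check-in.
Safety Sync starts before Budget Sync ends → Budget Sync and Safety Sync overlap.
Budget Demo starts after Budget Sync ends, so nothing later overlaps Budget Sync either.
Budget Demo starts after Safety Sync ends, so nothing later overlaps Safety Sync either.
Sprint Check-in starts after Budget Demo ends, so nothing later overlaps Budget Demo either.
Hiring Briefing starts before Sprint Check-in ends → Sprint Check-in and Hiring Briefing overlap.
Design Standup starts before Sprint Check-in ends → Sprint Check-in and Design Standup overlap.
Retrospective Workshop starts before Sprint Check-in ends → Sprint Check-in and Retrospective Workshop overlap.
Compliance Check-in starts before Sprint Check-in ends → Sprint Check-in and Compliance Check-in overlap.
Design Standup starts before Hiring Briefing ends → Hiring Briefing and Design Standup overlap.
Retrospective Workshop starts before Hiring Briefing ends → Hiring Briefing and Retrospective Workshop overlap.
Compliance Check-in starts before Hiring Briefing ends → Hiring Briefing and Compliance Check-in overlap.
Retrospective Workshop starts before Design Standup ends → Design Standup and Retrospective Workshop overlap.
Compliance Check-in starts before Design Standup ends → Design Standup and Compliance Check-in overlap.
Compliance Check-in starts before Retrospective Workshop ends → Retrospective Workshop and Compliance Check-in overlap.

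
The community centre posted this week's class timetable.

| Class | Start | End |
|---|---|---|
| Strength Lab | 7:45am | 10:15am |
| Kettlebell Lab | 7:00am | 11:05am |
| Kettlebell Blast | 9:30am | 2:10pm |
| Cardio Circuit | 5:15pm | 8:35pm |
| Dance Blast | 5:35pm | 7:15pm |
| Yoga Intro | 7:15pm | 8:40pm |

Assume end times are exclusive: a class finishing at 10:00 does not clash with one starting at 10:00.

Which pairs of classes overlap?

Cardio Circuit & Dance Blast, Cardio Circuit & Yoga Intro, Kettlebell Blast & Kettlebell Lab, Kettlebell Blast & Strength Lab, Kettlebell Lab & Strength Lab

Sorted by start: Kettlebell Lab, Strength Lab, Kettlebell Blast, Cardio Circuit, Dance Blast, Yoga Intro.
Strength Lab starts before Kettlebell Lab ends → Kettlebell Lab and Strength Lab overlap.
Kettlebell Blast starts before Kettlebell Lab ends → Kettlebell Lab and Kettlebell Blast overlap.
Cardio Circuit starts after Kettlebell Lab ends; Kettlebell Lab is clear from here.
Kettlebell Blast starts before Strength Lab ends → Strength Lab and Kettlebell Blast overlap.
Cardio Circuit starts after Strength Lab ends; Strength Lab is clear from here.
Cardio Circuit starts after Kettlebell Blast ends; Kettlebell Blast is clear from here.
Dance Blast starts before Cardio Circuit ends → Cardio Circuit and Dance Blast overlap.
Yoga Intro starts before Cardio Circuit ends → Cardio Circuit and Yoga Intro overlap.
Yoga Intro starts exactly when Dance Blast ends (back-to-back, no overlap).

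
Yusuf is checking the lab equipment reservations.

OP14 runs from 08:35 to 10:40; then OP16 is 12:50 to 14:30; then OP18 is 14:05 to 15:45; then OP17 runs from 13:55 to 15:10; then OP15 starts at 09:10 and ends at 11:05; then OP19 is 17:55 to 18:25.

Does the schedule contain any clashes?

Sorted by start: OP14, OP15, OP16, OP17, OP18, OP19.
OP15 starts before OP14 ends → OP14 and OP15 overlap.
That's a conflict, so the schedule is not conflict-free.

Yes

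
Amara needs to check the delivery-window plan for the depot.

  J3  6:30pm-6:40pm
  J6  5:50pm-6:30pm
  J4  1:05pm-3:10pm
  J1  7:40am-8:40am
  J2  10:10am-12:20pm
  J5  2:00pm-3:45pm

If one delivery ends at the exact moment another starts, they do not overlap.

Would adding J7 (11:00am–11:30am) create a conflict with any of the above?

J1: ends 8:40am at or before J7 starts 11:00am → clear.
J2: starts 10:10am before J7 ends 11:30am, and ends 12:20pm after J7 starts 11:00am → overlap.
J4: starts 1:05pm at or after J7 ends 11:30am → clear.
J5: starts 2:00pm at or after J7 ends 11:30am → clear.
J6: starts 5:50pm at or after J7 ends 11:30am → clear.
J3: starts 6:30pm at or after J7 ends 11:30am → clear.
J7 overlaps J2.

Yes — it overlaps J2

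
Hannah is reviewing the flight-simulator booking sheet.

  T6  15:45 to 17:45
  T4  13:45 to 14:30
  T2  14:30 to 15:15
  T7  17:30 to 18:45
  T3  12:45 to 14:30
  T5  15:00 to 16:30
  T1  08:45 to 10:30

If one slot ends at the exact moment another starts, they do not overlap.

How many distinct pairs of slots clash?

Sorted by start: T1, T3, T4, T2, T5, T6, T7.
T3 starts after T1 ends, so nothing later overlaps T1 either.
T4 starts before T3 ends → T3 and T4 overlap.
T2 starts exactly when T3 ends (back-to-back, no overlap), so nothing later overlaps T3 either.
T2 starts exactly when T4 ends (back-to-back, no overlap), so nothing later overlaps T4 either.
T5 starts before T2 ends → T2 and T5 overlap.
T6 starts after T2 ends, so nothing later overlaps T2 either.
T6 starts before T5 ends → T5 and T6 overlap.
T7 starts after T5 ends.
T7 starts before T6 ends → T6 and T7 overlap.
Overlapping pairs: T2 & T5, T3 & T4, T5 & T6, T6 & T7 — 4 in total.

4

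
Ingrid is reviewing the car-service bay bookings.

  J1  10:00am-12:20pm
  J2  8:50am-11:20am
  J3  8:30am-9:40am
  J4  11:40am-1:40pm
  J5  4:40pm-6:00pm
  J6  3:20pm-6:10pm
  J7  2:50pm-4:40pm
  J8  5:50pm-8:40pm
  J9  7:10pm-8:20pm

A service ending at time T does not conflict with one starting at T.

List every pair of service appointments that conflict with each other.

Sorted by start: J3, J2, J1, J4, J7, J6, J5, J8, J9.
J2 starts before J3 ends → J3 and J2 overlap.
J1 starts after J3 ends, so nothing later overlaps J3 either.
J1 starts before J2 ends → J2 and J1 overlap.
J4 starts after J2 ends, so nothing later overlaps J2 either.
J4 starts before J1 ends → J1 and J4 overlap.
J7 starts after J1 ends, so nothing later overlaps J1 either.
J7 starts after J4 ends, so nothing later overlaps J4 either.
J6 starts before J7 ends → J7 and J6 overlap.
J5 starts exactly when J7 ends (back-to-back, no overlap), so nothing later overlaps J7 either.
J5 starts before J6 ends → J6 and J5 overlap.
J8 starts before J6 ends → J6 and J8 overlap.
J9 starts after J6 ends.
J8 starts before J5 ends → J5 and J8 overlap.
J9 starts after J5 ends.
J9 starts before J8 ends → J8 and J9 overlap.

J1 & J2, J1 & J4, J2 & J3, J5 & J6, J5 & J8, J6 & J7, J6 & J8, J8 & J9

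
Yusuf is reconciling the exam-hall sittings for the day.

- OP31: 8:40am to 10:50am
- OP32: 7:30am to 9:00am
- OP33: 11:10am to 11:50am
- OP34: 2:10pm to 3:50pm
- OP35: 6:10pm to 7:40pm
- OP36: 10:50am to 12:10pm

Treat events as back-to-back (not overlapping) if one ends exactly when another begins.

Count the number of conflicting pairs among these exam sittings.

Two intervals overlap when each starts before the other ends.
Sorted by start: OP32, OP31, OP36, OP33, OP34, OP35.
OP31 starts before OP32 ends → OP32 and OP31 overlap.
OP36 starts after OP32 ends — done with OP32.
OP36 starts exactly when OP31 ends (back-to-back, no overlap) — done with OP31.
OP33 starts before OP36 ends → OP36 and OP33 overlap.
OP34 starts after OP36 ends — done with OP36.
OP34 starts after OP33 ends — done with OP33.
OP35 starts after OP34 ends.
Overlapping pairs: OP31 & OP32, OP33 & OP36 — 2 in total.

2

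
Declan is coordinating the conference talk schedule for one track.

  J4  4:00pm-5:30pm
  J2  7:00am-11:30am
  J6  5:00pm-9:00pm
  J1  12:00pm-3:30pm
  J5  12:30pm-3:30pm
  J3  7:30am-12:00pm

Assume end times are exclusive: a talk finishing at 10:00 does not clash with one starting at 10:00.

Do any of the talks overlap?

Sorted by start: J2, J3, J1, J5, J4, J6.
J3 starts before J2 ends → J2 and J3 overlap.
That's a conflict, so the schedule is not conflict-free.

Yes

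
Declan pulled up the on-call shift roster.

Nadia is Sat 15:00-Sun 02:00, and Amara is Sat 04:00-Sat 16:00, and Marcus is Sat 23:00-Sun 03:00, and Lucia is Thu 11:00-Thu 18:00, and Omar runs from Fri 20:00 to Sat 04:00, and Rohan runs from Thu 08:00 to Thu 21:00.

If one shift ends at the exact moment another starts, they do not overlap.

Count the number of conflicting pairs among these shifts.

Sorted by start: Rohan, Lucia, Omar, Amara, Nadia, Marcus.
Lucia starts before Rohan ends → Rohan and Lucia overlap.
Omar starts after Rohan ends, so nothing later overlaps Rohan either.
Omar starts after Lucia ends, so nothing later overlaps Lucia either.
Amara starts exactly when Omar ends (back-to-back, no overlap), so nothing later overlaps Omar either.
Nadia starts before Amara ends → Amara and Nadia overlap.
Marcus starts after Amara ends.
Marcus starts before Nadia ends → Nadia and Marcus overlap.
Overlapping pairs: Amara & Nadia, Lucia & Rohan, Marcus & Nadia — 3 in total.

3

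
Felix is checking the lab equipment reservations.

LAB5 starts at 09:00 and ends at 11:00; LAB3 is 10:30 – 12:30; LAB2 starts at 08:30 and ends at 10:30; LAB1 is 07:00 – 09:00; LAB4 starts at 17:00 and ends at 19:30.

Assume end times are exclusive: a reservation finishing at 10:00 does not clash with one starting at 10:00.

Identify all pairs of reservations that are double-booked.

Sorted by start: LAB1, LAB2, LAB5, LAB3, LAB4.
LAB2 starts before LAB1 ends → LAB1 and LAB2 overlap.
LAB5 starts exactly when LAB1 ends (back-to-back, no overlap); LAB1 is clear from here.
LAB5 starts before LAB2 ends → LAB2 and LAB5 overlap.
LAB3 starts exactly when LAB2 ends (back-to-back, no overlap); LAB2 is clear from here.
LAB3 starts before LAB5 ends → LAB5 and LAB3 overlap.
LAB4 starts after LAB5 ends.
LAB4 starts after LAB3 ends.

LAB1 & LAB2, LAB2 & LAB5, LAB3 & LAB5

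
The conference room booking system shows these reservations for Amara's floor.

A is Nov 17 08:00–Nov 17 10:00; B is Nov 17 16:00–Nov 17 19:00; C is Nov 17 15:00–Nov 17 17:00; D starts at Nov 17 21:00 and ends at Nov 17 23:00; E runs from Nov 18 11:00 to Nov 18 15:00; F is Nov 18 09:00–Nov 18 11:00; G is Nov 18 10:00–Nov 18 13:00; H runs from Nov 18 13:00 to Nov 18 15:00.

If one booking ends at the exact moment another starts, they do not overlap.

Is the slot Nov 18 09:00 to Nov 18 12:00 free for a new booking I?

A: ends Nov 17 10:00 at or before I starts Nov 18 09:00 → clear.
C: ends Nov 17 17:00 at or before I starts Nov 18 09:00 → clear.
B: ends Nov 17 19:00 at or before I starts Nov 18 09:00 → clear.
D: ends Nov 17 23:00 at or before I starts Nov 18 09:00 → clear.
F: starts Nov 18 09:00 before I ends Nov 18 12:00, and ends Nov 18 11:00 after I starts Nov 18 09:00 → overlap.
G: starts Nov 18 10:00 before I ends Nov 18 12:00, and ends Nov 18 13:00 after I starts Nov 18 09:00 → overlap.
E: starts Nov 18 11:00 before I ends Nov 18 12:00, and ends Nov 18 15:00 after I starts Nov 18 09:00 → overlap.
H: starts Nov 18 13:00 at or after I ends Nov 18 12:00 → clear.
I overlaps E, F, G.

No — it overlaps E, F, G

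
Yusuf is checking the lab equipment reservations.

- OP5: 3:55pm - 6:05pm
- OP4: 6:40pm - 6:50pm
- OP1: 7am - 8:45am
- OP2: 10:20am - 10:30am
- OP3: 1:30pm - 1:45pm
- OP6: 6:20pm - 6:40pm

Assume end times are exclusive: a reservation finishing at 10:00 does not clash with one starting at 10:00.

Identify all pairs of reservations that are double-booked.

none

Two intervals overlap when each starts before the other ends.
Sorted by start: OP1, OP2, OP3, OP5, OP6, OP4.
OP2 starts after OP1 ends — done with OP1.
OP3 starts after OP2 ends — done with OP2.
OP5 starts after OP3 ends — done with OP3.
OP6 starts after OP5 ends — done with OP5.
OP4 starts exactly when OP6 ends (back-to-back, no overlap).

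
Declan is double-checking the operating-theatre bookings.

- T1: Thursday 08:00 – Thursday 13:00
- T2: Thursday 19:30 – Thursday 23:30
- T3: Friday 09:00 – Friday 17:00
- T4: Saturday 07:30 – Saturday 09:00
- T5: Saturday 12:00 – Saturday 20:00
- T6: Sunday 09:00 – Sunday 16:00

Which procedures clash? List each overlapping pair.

none

Sorted by start: T1, T2, T3, T4, T5, T6.
T2 starts after T1 ends — done with T1.
T3 starts after T2 ends — done with T2.
T4 starts after T3 ends — done with T3.
T5 starts after T4 ends — done with T4.
T6 starts after T5 ends.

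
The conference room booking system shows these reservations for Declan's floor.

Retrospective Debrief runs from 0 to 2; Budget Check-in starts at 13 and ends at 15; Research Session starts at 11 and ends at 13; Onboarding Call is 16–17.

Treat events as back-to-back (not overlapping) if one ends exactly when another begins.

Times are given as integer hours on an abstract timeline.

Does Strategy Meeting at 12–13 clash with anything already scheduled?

Yes — it overlaps Research Session

Retrospective Debrief: ends 2 at or before Strategy Meeting starts 12 → clear.
Research Session: starts 11 before Strategy Meeting ends 13, and ends 13 after Strategy Meeting starts 12 → overlap.
Budget Check-in: starts 13 at or after Strategy Meeting ends 13 → clear.
Onboarding Call: starts 16 at or after Strategy Meeting ends 13 → clear.
Strategy Meeting overlaps Research Session.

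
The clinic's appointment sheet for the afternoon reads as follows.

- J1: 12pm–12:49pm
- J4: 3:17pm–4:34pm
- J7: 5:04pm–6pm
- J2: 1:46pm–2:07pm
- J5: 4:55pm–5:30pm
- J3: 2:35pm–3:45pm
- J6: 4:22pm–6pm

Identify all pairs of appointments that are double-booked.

J3 & J4, J4 & J6, J5 & J6, J5 & J7, J6 & J7

Sorted by start: J1, J2, J3, J4, J6, J5, J7.
J2 starts after J1 ends, so J1 has no further overlaps.
J3 starts after J2 ends, so J2 has no further overlaps.
J4 starts before J3 ends → J3 and J4 overlap.
J6 starts after J3 ends, so J3 has no further overlaps.
J6 starts before J4 ends → J4 and J6 overlap.
J5 starts after J4 ends, so J4 has no further overlaps.
J5 starts before J6 ends → J6 and J5 overlap.
J7 starts before J6 ends → J6 and J7 overlap.
J7 starts before J5 ends → J5 and J7 overlap.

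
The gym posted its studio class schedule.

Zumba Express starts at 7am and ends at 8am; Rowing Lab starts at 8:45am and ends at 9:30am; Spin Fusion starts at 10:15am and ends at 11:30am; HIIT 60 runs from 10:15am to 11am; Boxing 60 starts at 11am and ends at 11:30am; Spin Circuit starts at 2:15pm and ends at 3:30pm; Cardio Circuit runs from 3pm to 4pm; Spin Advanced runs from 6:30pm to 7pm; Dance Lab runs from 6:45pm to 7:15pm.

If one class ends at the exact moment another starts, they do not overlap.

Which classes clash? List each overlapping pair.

Boxing 60 & Spin Fusion, Cardio Circuit & Spin Circuit, Dance Lab & Spin Advanced, HIIT 60 & Spin Fusion

Sorted by start: Zumba Express, Rowing Lab, Spin Fusion, HIIT 60, Boxing 60, Spin Circuit, Cardio Circuit, Spin Advanced, Dance Lab.
Rowing Lab starts after Zumba Express ends — done with Zumba Express.
Spin Fusion starts after Rowing Lab ends — done with Rowing Lab.
HIIT 60 starts before Spin Fusion ends → Spin Fusion and HIIT 60 overlap.
Boxing 60 starts before Spin Fusion ends → Spin Fusion and Boxing 60 overlap.
Spin Circuit starts after Spin Fusion ends — done with Spin Fusion.
Boxing 60 starts exactly when HIIT 60 ends (back-to-back, no overlap) — done with HIIT 60.
Spin Circuit starts after Boxing 60 ends — done with Boxing 60.
Cardio Circuit starts before Spin Circuit ends → Spin Circuit and Cardio Circuit overlap.
Spin Advanced starts after Spin Circuit ends — done with Spin Circuit.
Spin Advanced starts after Cardio Circuit ends — done with Cardio Circuit.
Dance Lab starts before Spin Advanced ends → Spin Advanced and Dance Lab overlap.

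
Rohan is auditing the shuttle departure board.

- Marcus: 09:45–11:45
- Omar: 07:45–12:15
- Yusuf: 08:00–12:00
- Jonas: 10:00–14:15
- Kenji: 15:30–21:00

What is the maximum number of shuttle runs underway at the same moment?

4

Sweep the timeline, counting +1 at each start and −1 at each end (ends before starts at a tie):
07:45 start Omar → 1
08:00 start Yusuf → 2
09:45 start Marcus → 3
10:00 start Jonas → 4
11:45 end Marcus → 3
12:00 end Yusuf → 2
12:15 end Omar → 1
14:15 end Jonas → 0
15:30 start Kenji → 1
21:00 end Kenji → 0
Peak is 4, at 10:00 (Jonas, Marcus, Omar, Yusuf).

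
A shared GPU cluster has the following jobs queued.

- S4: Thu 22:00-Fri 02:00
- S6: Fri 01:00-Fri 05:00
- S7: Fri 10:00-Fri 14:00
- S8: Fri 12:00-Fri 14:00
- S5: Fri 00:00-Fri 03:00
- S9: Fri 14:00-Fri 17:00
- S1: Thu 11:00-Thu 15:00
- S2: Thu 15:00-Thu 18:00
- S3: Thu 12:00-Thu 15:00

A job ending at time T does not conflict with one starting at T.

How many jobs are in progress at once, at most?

3

Sort all start/end points and keep a running count:
Thu 11:00 start S1 → 1
Thu 12:00 start S3 → 2
Thu 15:00 end S1 → 1
Thu 15:00 end S3 → 0
Thu 15:00 start S2 → 1
Thu 18:00 end S2 → 0
Thu 22:00 start S4 → 1
Fri 00:00 start S5 → 2
Fri 01:00 start S6 → 3
Fri 02:00 end S4 → 2
Fri 03:00 end S5 → 1
Fri 05:00 end S6 → 0
Fri 10:00 start S7 → 1
Fri 12:00 start S8 → 2
Fri 14:00 end S7 → 1
Fri 14:00 end S8 → 0
Fri 14:00 start S9 → 1
Fri 17:00 end S9 → 0
Peak is 3, at Fri 01:00 (S4, S5, S6).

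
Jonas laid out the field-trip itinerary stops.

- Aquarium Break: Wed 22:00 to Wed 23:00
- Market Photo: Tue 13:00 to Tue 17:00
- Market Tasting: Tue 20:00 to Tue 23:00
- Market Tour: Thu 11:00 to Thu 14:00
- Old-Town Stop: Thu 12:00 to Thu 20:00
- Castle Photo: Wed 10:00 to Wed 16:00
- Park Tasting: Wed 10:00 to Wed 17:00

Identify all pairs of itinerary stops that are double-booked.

Castle Photo & Park Tasting, Market Tour & Old-Town Stop

Sorted by start: Market Photo, Market Tasting, Castle Photo, Park Tasting, Aquarium Break, Market Tour, Old-Town Stop.
Market Tasting starts after Market Photo ends, so nothing later overlaps Market Photo either.
Castle Photo starts after Market Tasting ends, so nothing later overlaps Market Tasting either.
Park Tasting starts before Castle Photo ends → Castle Photo and Park Tasting overlap.
Aquarium Break starts after Castle Photo ends, so nothing later overlaps Castle Photo either.
Aquarium Break starts after Park Tasting ends, so nothing later overlaps Park Tasting either.
Market Tour starts after Aquarium Break ends, so nothing later overlaps Aquarium Break either.
Old-Town Stop starts before Market Tour ends → Market Tour and Old-Town Stop overlap.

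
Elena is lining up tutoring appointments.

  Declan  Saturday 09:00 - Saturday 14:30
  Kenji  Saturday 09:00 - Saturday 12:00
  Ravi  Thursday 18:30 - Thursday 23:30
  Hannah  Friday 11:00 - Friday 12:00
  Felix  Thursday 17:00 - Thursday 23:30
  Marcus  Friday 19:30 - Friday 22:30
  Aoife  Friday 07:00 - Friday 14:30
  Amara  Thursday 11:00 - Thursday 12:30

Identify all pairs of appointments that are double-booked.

Aoife & Hannah, Declan & Kenji, Felix & Ravi

Check each pair: they overlap iff neither finishes before the other starts.
Sorted by start: Amara, Felix, Ravi, Aoife, Hannah, Marcus, Kenji, Declan.
Felix starts after Amara ends, so Amara has no further overlaps.
Ravi starts before Felix ends → Felix and Ravi overlap.
Aoife starts after Felix ends, so Felix has no further overlaps.
Aoife starts after Ravi ends, so Ravi has no further overlaps.
Hannah starts before Aoife ends → Aoife and Hannah overlap.
Marcus starts after Aoife ends, so Aoife has no further overlaps.
Marcus starts after Hannah ends, so Hannah has no further overlaps.
Kenji starts after Marcus ends, so Marcus has no further overlaps.
Declan starts before Kenji ends → Kenji and Declan overlap.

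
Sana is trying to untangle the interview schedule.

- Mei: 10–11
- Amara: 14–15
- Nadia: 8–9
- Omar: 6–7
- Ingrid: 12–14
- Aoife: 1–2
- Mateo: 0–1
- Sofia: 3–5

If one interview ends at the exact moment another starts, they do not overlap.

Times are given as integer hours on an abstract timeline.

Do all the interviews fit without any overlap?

Sorted by start: Mateo, Aoife, Sofia, Omar, Nadia, Mei, Ingrid, Amara.
Aoife starts exactly when Mateo ends (back-to-back, no overlap) — done with Mateo.
Sofia starts after Aoife ends — done with Aoife.
Omar starts after Sofia ends — done with Sofia.
Nadia starts after Omar ends — done with Omar.
Mei starts after Nadia ends — done with Nadia.
Ingrid starts after Mei ends — done with Mei.
Amara starts exactly when Ingrid ends (back-to-back, no overlap).
Every pair is clear; the schedule has no overlaps.

Yes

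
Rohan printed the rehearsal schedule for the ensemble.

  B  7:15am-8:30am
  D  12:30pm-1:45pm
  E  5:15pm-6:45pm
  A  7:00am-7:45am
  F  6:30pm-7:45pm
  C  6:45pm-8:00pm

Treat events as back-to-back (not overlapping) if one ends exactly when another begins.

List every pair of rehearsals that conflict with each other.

A & B, C & F, E & F

Check each pair: they overlap iff neither finishes before the other starts.
Sorted by start: A, B, D, E, F, C.
B starts before A ends → A and B overlap.
D starts after A ends, so A has no further overlaps.
D starts after B ends, so B has no further overlaps.
E starts after D ends, so D has no further overlaps.
F starts before E ends → E and F overlap.
C starts exactly when E ends (back-to-back, no overlap).
C starts before F ends → F and C overlap.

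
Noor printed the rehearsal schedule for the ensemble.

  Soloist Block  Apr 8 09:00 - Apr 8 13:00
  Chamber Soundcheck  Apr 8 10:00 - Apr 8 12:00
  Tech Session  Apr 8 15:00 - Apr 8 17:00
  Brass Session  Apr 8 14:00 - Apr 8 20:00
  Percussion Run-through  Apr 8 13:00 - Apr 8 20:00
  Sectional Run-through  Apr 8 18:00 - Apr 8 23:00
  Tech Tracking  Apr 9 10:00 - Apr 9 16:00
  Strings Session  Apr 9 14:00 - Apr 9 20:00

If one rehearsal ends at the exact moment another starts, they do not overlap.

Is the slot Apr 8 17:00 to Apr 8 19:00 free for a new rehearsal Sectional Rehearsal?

No — it overlaps Brass Session, Percussion Run-through, Sectional Run-through

Soloist Block: ends Apr 8 13:00 at or before Sectional Rehearsal starts Apr 8 17:00 → clear.
Chamber Soundcheck: ends Apr 8 12:00 at or before Sectional Rehearsal starts Apr 8 17:00 → clear.
Percussion Run-through: starts Apr 8 13:00 before Sectional Rehearsal ends Apr 8 19:00, and ends Apr 8 20:00 after Sectional Rehearsal starts Apr 8 17:00 → overlap.
Brass Session: starts Apr 8 14:00 before Sectional Rehearsal ends Apr 8 19:00, and ends Apr 8 20:00 after Sectional Rehearsal starts Apr 8 17:00 → overlap.
Tech Session: ends Apr 8 17:00 at or before Sectional Rehearsal starts Apr 8 17:00 → clear.
Sectional Run-through: starts Apr 8 18:00 before Sectional Rehearsal ends Apr 8 19:00, and ends Apr 8 23:00 after Sectional Rehearsal starts Apr 8 17:00 → overlap.
Tech Tracking: starts Apr 9 10:00 at or after Sectional Rehearsal ends Apr 8 19:00 → clear.
Strings Session: starts Apr 9 14:00 at or after Sectional Rehearsal ends Apr 8 19:00 → clear.
Sectional Rehearsal overlaps Brass Session, Percussion Run-through, Sectional Run-through.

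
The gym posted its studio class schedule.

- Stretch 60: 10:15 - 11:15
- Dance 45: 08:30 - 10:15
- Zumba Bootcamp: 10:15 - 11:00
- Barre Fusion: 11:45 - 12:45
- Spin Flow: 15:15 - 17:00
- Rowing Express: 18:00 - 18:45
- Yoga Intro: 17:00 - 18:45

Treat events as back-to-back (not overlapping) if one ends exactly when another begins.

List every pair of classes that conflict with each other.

Rowing Express & Yoga Intro, Stretch 60 & Zumba Bootcamp

Two intervals overlap when each starts before the other ends.
Sorted by start: Dance 45, Stretch 60, Zumba Bootcamp, Barre Fusion, Spin Flow, Yoga Intro, Rowing Express.
Stretch 60 starts exactly when Dance 45 ends (back-to-back, no overlap); Dance 45 is clear from here.
Zumba Bootcamp starts before Stretch 60 ends → Stretch 60 and Zumba Bootcamp overlap.
Barre Fusion starts after Stretch 60 ends; Stretch 60 is clear from here.
Barre Fusion starts after Zumba Bootcamp ends; Zumba Bootcamp is clear from here.
Spin Flow starts after Barre Fusion ends; Barre Fusion is clear from here.
Yoga Intro starts exactly when Spin Flow ends (back-to-back, no overlap); Spin Flow is clear from here.
Rowing Express starts before Yoga Intro ends → Yoga Intro and Rowing Express overlap.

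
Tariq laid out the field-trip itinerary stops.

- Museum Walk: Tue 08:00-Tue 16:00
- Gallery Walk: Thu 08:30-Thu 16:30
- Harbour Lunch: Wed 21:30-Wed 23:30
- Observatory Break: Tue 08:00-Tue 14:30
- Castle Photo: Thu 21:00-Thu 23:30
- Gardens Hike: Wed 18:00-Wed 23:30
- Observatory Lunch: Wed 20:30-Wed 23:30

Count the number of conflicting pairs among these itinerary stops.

Sorted by start: Museum Walk, Observatory Break, Gardens Hike, Observatory Lunch, Harbour Lunch, Gallery Walk, Castle Photo.
Observatory Break starts before Museum Walk ends → Museum Walk and Observatory Break overlap.
Gardens Hike starts after Museum Walk ends, so nothing later overlaps Museum Walk either.
Gardens Hike starts after Observatory Break ends, so nothing later overlaps Observatory Break either.
Observatory Lunch starts before Gardens Hike ends → Gardens Hike and Observatory Lunch overlap.
Harbour Lunch starts before Gardens Hike ends → Gardens Hike and Harbour Lunch overlap.
Gallery Walk starts after Gardens Hike ends, so nothing later overlaps Gardens Hike either.
Harbour Lunch starts before Observatory Lunch ends → Observatory Lunch and Harbour Lunch overlap.
Gallery Walk starts after Observatory Lunch ends, so nothing later overlaps Observatory Lunch either.
Gallery Walk starts after Harbour Lunch ends, so nothing later overlaps Harbour Lunch either.
Castle Photo starts after Gallery Walk ends.
Overlapping pairs: Gardens Hike & Harbour Lunch, Gardens Hike & Observatory Lunch, Harbour Lunch & Observatory Lunch, Museum Walk & Observatory Break — 4 in total.

4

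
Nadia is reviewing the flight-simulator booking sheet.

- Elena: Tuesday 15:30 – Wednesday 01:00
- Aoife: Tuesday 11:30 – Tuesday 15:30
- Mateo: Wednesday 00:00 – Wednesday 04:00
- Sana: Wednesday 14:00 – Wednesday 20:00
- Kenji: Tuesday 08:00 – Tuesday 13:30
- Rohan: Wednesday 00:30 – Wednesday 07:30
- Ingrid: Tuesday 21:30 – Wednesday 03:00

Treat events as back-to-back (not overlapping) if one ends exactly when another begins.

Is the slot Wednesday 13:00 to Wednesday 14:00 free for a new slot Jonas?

Kenji: ends Tuesday 13:30 at or before Jonas starts Wednesday 13:00 → clear.
Aoife: ends Tuesday 15:30 at or before Jonas starts Wednesday 13:00 → clear.
Elena: ends Wednesday 01:00 at or before Jonas starts Wednesday 13:00 → clear.
Ingrid: ends Wednesday 03:00 at or before Jonas starts Wednesday 13:00 → clear.
Mateo: ends Wednesday 04:00 at or before Jonas starts Wednesday 13:00 → clear.
Rohan: ends Wednesday 07:30 at or before Jonas starts Wednesday 13:00 → clear.
Sana: starts Wednesday 14:00 at or after Jonas ends Wednesday 14:00 → clear.

Yes — the slot is free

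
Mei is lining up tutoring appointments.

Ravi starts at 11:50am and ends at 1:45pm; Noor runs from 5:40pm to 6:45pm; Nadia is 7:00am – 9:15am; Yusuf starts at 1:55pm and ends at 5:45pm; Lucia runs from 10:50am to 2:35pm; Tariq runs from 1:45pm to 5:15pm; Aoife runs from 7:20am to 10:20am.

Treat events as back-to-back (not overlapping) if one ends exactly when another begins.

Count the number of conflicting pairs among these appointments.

6

Sorted by start: Nadia, Aoife, Lucia, Ravi, Tariq, Yusuf, Noor.
Aoife starts before Nadia ends → Nadia and Aoife overlap.
Lucia starts after Nadia ends; Nadia is clear from here.
Lucia starts after Aoife ends; Aoife is clear from here.
Ravi starts before Lucia ends → Lucia and Ravi overlap.
Tariq starts before Lucia ends → Lucia and Tariq overlap.
Yusuf starts before Lucia ends → Lucia and Yusuf overlap.
Noor starts after Lucia ends.
Tariq starts exactly when Ravi ends (back-to-back, no overlap); Ravi is clear from here.
Yusuf starts before Tariq ends → Tariq and Yusuf overlap.
Noor starts after Tariq ends.
Noor starts before Yusuf ends → Yusuf and Noor overlap.
Overlapping pairs: Aoife & Nadia, Lucia & Ravi, Lucia & Tariq, Lucia & Yusuf, Noor & Yusuf, Tariq & Yusuf — 6 in total.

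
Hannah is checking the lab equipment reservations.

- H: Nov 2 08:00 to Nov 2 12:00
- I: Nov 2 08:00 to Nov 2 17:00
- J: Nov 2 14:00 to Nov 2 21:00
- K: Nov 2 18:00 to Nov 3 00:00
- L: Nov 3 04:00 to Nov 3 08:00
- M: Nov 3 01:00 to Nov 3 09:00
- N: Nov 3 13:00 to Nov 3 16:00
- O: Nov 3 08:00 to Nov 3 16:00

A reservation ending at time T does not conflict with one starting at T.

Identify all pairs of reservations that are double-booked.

Sorted by start: H, I, J, K, M, L, O, N.
I starts before H ends → H and I overlap.
J starts after H ends, so nothing later overlaps H either.
J starts before I ends → I and J overlap.
K starts after I ends, so nothing later overlaps I either.
K starts before J ends → J and K overlap.
M starts after J ends, so nothing later overlaps J either.
M starts after K ends, so nothing later overlaps K either.
L starts before M ends → M and L overlap.
O starts before M ends → M and O overlap.
N starts after M ends.
O starts exactly when L ends (back-to-back, no overlap), so nothing later overlaps L either.
N starts before O ends → O and N overlap.

H & I, I & J, J & K, L & M, M & O, N & O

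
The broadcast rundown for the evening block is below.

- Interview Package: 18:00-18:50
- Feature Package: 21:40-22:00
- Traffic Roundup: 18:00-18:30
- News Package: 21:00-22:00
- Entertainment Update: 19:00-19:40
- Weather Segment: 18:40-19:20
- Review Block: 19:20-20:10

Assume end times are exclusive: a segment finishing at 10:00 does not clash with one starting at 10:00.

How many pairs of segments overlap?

Sorted by start: Interview Package, Traffic Roundup, Weather Segment, Entertainment Update, Review Block, News Package, Feature Package.
Traffic Roundup starts before Interview Package ends → Interview Package and Traffic Roundup overlap.
Weather Segment starts before Interview Package ends → Interview Package and Weather Segment overlap.
Entertainment Update starts after Interview Package ends — done with Interview Package.
Weather Segment starts after Traffic Roundup ends — done with Traffic Roundup.
Entertainment Update starts before Weather Segment ends → Weather Segment and Entertainment Update overlap.
Review Block starts exactly when Weather Segment ends (back-to-back, no overlap) — done with Weather Segment.
Review Block starts before Entertainment Update ends → Entertainment Update and Review Block overlap.
News Package starts after Entertainment Update ends — done with Entertainment Update.
News Package starts after Review Block ends — done with Review Block.
Feature Package starts before News Package ends → News Package and Feature Package overlap.
Overlapping pairs: Entertainment Update & Review Block, Entertainment Update & Weather Segment, Feature Package & News Package, Interview Package & Traffic Roundup, Interview Package & Weather Segment — 5 in total.

5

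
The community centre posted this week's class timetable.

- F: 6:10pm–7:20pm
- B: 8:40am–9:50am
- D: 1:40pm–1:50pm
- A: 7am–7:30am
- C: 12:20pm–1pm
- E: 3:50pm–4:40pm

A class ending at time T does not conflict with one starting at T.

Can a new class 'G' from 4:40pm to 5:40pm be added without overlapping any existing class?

Yes — the slot is free

A: ends 7:30am at or before G starts 4:40pm → clear.
B: ends 9:50am at or before G starts 4:40pm → clear.
C: ends 1pm at or before G starts 4:40pm → clear.
D: ends 1:50pm at or before G starts 4:40pm → clear.
E: ends 4:40pm at or before G starts 4:40pm → clear.
F: starts 6:10pm at or after G ends 5:40pm → clear.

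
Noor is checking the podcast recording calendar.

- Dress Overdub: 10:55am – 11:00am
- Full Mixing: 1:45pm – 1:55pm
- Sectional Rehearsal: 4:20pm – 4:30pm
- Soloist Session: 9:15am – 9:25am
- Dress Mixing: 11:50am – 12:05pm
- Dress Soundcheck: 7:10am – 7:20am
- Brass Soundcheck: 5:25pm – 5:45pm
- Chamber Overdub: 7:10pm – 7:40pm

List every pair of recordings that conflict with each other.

no overlapping pairs

Sorted by start: Dress Soundcheck, Soloist Session, Dress Overdub, Dress Mixing, Full Mixing, Sectional Rehearsal, Brass Soundcheck, Chamber Overdub.
Soloist Session starts after Dress Soundcheck ends, so nothing later overlaps Dress Soundcheck either.
Dress Overdub starts after Soloist Session ends, so nothing later overlaps Soloist Session either.
Dress Mixing starts after Dress Overdub ends, so nothing later overlaps Dress Overdub either.
Full Mixing starts after Dress Mixing ends, so nothing later overlaps Dress Mixing either.
Sectional Rehearsal starts after Full Mixing ends, so nothing later overlaps Full Mixing either.
Brass Soundcheck starts after Sectional Rehearsal ends, so nothing later overlaps Sectional Rehearsal either.
Chamber Overdub starts after Brass Soundcheck ends.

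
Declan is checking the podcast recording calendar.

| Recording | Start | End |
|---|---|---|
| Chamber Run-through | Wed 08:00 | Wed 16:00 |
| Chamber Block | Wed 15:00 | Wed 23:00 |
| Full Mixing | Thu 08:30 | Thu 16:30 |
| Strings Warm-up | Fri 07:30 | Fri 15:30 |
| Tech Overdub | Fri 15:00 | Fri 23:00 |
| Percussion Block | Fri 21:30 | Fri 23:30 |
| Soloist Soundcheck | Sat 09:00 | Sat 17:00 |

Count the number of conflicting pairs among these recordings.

3

Sorted by start: Chamber Run-through, Chamber Block, Full Mixing, Strings Warm-up, Tech Overdub, Percussion Block, Soloist Soundcheck.
Chamber Block starts before Chamber Run-through ends → Chamber Run-through and Chamber Block overlap.
Full Mixing starts after Chamber Run-through ends — done with Chamber Run-through.
Full Mixing starts after Chamber Block ends — done with Chamber Block.
Strings Warm-up starts after Full Mixing ends — done with Full Mixing.
Tech Overdub starts before Strings Warm-up ends → Strings Warm-up and Tech Overdub overlap.
Percussion Block starts after Strings Warm-up ends — done with Strings Warm-up.
Percussion Block starts before Tech Overdub ends → Tech Overdub and Percussion Block overlap.
Soloist Soundcheck starts after Tech Overdub ends.
Soloist Soundcheck starts after Percussion Block ends.
Overlapping pairs: Chamber Block & Chamber Run-through, Percussion Block & Tech Overdub, Strings Warm-up & Tech Overdub — 3 in total.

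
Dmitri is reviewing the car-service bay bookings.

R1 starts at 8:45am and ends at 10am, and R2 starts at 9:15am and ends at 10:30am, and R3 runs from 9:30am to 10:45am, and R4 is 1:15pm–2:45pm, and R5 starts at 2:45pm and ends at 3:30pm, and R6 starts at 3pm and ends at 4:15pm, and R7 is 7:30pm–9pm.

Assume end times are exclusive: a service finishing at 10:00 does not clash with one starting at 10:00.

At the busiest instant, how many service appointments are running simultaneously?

3

Sort all start/end points and keep a running count:
8:45am start R1 → 1
9:15am start R2 → 2
9:30am start R3 → 3
10am end R1 → 2
10:30am end R2 → 1
10:45am end R3 → 0
1:15pm start R4 → 1
2:45pm end R4 → 0
2:45pm start R5 → 1
3pm start R6 → 2
3:30pm end R5 → 1
4:15pm end R6 → 0
7:30pm start R7 → 1
9pm end R7 → 0
Peak is 3, at 9:30am (R1, R2, R3).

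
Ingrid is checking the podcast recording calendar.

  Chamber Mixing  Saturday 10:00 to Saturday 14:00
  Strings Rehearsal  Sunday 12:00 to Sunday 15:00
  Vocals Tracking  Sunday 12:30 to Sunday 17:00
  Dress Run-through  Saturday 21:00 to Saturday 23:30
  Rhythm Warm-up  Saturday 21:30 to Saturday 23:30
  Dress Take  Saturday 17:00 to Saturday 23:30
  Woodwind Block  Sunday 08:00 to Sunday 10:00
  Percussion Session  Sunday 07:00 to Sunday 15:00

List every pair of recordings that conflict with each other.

Dress Run-through & Dress Take, Dress Run-through & Rhythm Warm-up, Dress Take & Rhythm Warm-up, Percussion Session & Strings Rehearsal, Percussion Session & Vocals Tracking, Percussion Session & Woodwind Block, Strings Rehearsal & Vocals Tracking

Sorted by start: Chamber Mixing, Dress Take, Dress Run-through, Rhythm Warm-up, Percussion Session, Woodwind Block, Strings Rehearsal, Vocals Tracking.
Dress Take starts after Chamber Mixing ends, so nothing later overlaps Chamber Mixing either.
Dress Run-through starts before Dress Take ends → Dress Take and Dress Run-through overlap.
Rhythm Warm-up starts before Dress Take ends → Dress Take and Rhythm Warm-up overlap.
Percussion Session starts after Dress Take ends, so nothing later overlaps Dress Take either.
Rhythm Warm-up starts before Dress Run-through ends → Dress Run-through and Rhythm Warm-up overlap.
Percussion Session starts after Dress Run-through ends, so nothing later overlaps Dress Run-through either.
Percussion Session starts after Rhythm Warm-up ends, so nothing later overlaps Rhythm Warm-up either.
Woodwind Block starts before Percussion Session ends → Percussion Session and Woodwind Block overlap.
Strings Rehearsal starts before Percussion Session ends → Percussion Session and Strings Rehearsal overlap.
Vocals Tracking starts before Percussion Session ends → Percussion Session and Vocals Tracking overlap.
Strings Rehearsal starts after Woodwind Block ends, so nothing later overlaps Woodwind Block either.
Vocals Tracking starts before Strings Rehearsal ends → Strings Rehearsal and Vocals Tracking overlap.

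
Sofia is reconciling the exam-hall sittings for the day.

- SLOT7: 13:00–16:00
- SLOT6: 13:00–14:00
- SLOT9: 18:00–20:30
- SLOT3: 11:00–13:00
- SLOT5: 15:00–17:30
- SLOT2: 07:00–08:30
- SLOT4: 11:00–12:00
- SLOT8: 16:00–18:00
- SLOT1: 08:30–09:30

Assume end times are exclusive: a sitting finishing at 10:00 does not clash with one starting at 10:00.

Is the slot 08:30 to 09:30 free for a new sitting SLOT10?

No — it overlaps SLOT1

SLOT2: ends 08:30 at or before SLOT10 starts 08:30 → clear.
SLOT1: starts 08:30 before SLOT10 ends 09:30, and ends 09:30 after SLOT10 starts 08:30 → overlap.
SLOT3: starts 11:00 at or after SLOT10 ends 09:30 → clear.
SLOT4: starts 11:00 at or after SLOT10 ends 09:30 → clear.
SLOT6: starts 13:00 at or after SLOT10 ends 09:30 → clear.
SLOT7: starts 13:00 at or after SLOT10 ends 09:30 → clear.
SLOT5: starts 15:00 at or after SLOT10 ends 09:30 → clear.
SLOT8: starts 16:00 at or after SLOT10 ends 09:30 → clear.
SLOT9: starts 18:00 at or after SLOT10 ends 09:30 → clear.
SLOT10 overlaps SLOT1.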